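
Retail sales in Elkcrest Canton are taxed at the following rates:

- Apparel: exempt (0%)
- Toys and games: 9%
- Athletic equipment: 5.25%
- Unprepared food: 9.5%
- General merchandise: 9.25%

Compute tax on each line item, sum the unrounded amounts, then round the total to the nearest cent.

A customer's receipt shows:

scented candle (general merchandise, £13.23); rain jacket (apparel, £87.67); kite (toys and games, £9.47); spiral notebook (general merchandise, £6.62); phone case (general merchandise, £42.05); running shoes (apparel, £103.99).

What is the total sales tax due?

Scented candle £13.23: general merchandise → 9.25% → £1.223775
Rain jacket £87.67: apparel → 0% → £0.00
Kite £9.47: toys and games → 9% → £0.8523
Spiral notebook £6.62: general merchandise → 9.25% → £0.61235
Phone case £42.05: general merchandise → 9.25% → £3.889625
Running shoes £103.99: apparel → 0% → £0.00
Unrounded tax sum = £6.57805 → £6.58

£6.58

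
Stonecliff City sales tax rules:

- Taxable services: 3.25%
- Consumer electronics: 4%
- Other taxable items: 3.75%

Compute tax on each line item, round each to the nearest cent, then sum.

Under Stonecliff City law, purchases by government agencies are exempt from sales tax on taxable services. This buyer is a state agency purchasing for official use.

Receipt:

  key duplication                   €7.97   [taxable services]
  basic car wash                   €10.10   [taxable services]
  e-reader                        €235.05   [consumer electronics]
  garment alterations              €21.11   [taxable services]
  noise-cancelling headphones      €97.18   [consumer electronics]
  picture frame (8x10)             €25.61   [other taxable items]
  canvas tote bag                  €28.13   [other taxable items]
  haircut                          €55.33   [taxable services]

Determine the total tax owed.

€15.30

Key duplication €7.97: taxable services, buyer-exempt → 0% → €0.00
Basic car wash €10.10: taxable services, buyer-exempt → 0% → €0.00
E-reader €235.05: consumer electronics → 4% → €9.40
Garment alterations €21.11: taxable services, buyer-exempt → 0% → €0.00
Noise-cancelling headphones €97.18: consumer electronics → 4% → €3.89
Picture frame (8x10) €25.61: other taxable items → 3.75% → €0.96
Canvas tote bag €28.13: other taxable items → 3.75% → €1.05
Haircut €55.33: taxable services, buyer-exempt → 0% → €0.00
Total tax = €9.40 + €3.89 + €0.96 + €1.05 = €15.30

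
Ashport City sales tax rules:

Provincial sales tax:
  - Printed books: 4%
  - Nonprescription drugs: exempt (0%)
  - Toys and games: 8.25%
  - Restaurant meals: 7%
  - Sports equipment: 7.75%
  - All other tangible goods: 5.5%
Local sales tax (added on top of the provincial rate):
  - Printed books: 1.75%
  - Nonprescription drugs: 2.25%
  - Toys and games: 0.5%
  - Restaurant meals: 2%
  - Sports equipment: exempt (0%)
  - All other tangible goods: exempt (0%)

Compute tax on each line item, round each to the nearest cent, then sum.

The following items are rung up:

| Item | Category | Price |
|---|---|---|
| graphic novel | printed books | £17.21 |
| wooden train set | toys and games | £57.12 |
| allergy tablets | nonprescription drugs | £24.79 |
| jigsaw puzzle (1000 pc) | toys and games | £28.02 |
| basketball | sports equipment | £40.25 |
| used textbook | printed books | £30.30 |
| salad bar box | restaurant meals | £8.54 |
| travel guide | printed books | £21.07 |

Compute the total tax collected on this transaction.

Graphic novel £17.21: printed books → 4% + 1.75% local = 5.75% → £0.99
Wooden train set £57.12: toys and games → 8.25% + 0.5% local = 8.75% → £5.00
Allergy tablets £24.79: nonprescription drugs → 0% + 2.25% local = 2.25% → £0.56
Jigsaw puzzle (1000 pc) £28.02: toys and games → 8.25% + 0.5% local = 8.75% → £2.45
Basketball £40.25: sports equipment → 7.75% + 0% local = 7.75% → £3.12
Used textbook £30.30: printed books → 4% + 1.75% local = 5.75% → £1.74
Salad bar box £8.54: restaurant meals → 7% + 2% local = 9% → £0.77
Travel guide £21.07: printed books → 4% + 1.75% local = 5.75% → £1.21
Total tax = £0.99 + £5.00 + £0.56 + £2.45 + £3.12 + £1.74 + £0.77 + £1.21 = £15.84

£15.84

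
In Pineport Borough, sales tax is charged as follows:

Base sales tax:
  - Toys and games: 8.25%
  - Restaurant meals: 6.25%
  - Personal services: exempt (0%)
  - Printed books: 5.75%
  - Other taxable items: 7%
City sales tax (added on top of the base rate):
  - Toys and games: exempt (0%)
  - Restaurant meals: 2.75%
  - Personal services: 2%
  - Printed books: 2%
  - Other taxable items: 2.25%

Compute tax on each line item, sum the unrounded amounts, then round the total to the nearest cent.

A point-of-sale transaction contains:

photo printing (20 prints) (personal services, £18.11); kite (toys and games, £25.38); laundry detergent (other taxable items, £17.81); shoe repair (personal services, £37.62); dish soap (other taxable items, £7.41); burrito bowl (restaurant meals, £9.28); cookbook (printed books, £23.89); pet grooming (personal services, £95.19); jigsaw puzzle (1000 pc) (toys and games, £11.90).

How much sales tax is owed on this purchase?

Photo printing (20 prints) £18.11: personal services → 0% + 2% city = 2% → £0.3622
Kite £25.38: toys and games → 8.25% + 0% city = 8.25% → £2.09385
Laundry detergent £17.81: other taxable items → 7% + 2.25% city = 9.25% → £1.647425
Shoe repair £37.62: personal services → 0% + 2% city = 2% → £0.7524
Dish soap £7.41: other taxable items → 7% + 2.25% city = 9.25% → £0.685425
Burrito bowl £9.28: restaurant meals → 6.25% + 2.75% city = 9% → £0.8352
Cookbook £23.89: printed books → 5.75% + 2% city = 7.75% → £1.851475
Pet grooming £95.19: personal services → 0% + 2% city = 2% → £1.9038
Jigsaw puzzle (1000 pc) £11.90: toys and games → 8.25% + 0% city = 8.25% → £0.98175
Unrounded tax sum = £11.113525 → £11.11

£11.11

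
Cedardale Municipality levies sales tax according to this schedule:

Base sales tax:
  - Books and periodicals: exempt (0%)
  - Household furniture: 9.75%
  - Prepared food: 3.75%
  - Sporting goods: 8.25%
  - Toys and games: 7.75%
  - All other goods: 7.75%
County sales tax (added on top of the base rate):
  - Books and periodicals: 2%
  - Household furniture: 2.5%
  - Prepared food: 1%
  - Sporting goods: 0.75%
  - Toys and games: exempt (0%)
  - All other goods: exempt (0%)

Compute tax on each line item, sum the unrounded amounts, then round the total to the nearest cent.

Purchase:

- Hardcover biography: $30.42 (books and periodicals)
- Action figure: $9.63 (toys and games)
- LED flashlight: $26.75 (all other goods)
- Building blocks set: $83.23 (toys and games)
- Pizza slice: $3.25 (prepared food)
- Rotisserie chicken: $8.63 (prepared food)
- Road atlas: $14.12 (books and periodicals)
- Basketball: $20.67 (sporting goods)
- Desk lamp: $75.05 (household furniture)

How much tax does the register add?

$21.78

Hardcover biography $30.42: books and periodicals → 0% + 2% county = 2% → $0.6084
Action figure $9.63: toys and games → 7.75% + 0% county = 7.75% → $0.746325
LED flashlight $26.75: all other goods → 7.75% + 0% county = 7.75% → $2.073125
Building blocks set $83.23: toys and games → 7.75% + 0% county = 7.75% → $6.450325
Pizza slice $3.25: prepared food → 3.75% + 1% county = 4.75% → $0.154375
Rotisserie chicken $8.63: prepared food → 3.75% + 1% county = 4.75% → $0.409925
Road atlas $14.12: books and periodicals → 0% + 2% county = 2% → $0.2824
Basketball $20.67: sporting goods → 8.25% + 0.75% county = 9% → $1.8603
Desk lamp $75.05: household furniture → 9.75% + 2.5% county = 12.25% → $9.193625
Unrounded tax sum = $21.7788 → $21.78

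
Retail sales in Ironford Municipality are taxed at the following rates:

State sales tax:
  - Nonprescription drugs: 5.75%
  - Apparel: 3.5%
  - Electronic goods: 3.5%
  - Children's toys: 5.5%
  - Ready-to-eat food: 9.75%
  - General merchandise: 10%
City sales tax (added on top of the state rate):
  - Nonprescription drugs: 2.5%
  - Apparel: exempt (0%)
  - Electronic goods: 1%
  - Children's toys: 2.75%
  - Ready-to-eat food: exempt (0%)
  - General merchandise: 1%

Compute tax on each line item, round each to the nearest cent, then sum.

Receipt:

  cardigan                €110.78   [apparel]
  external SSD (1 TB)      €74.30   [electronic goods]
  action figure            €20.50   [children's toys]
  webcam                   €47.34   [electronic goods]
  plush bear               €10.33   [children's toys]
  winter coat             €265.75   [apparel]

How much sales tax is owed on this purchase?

€21.19

Cardigan €110.78: apparel → 3.5% + 0% city = 3.5% → €3.88
External SSD (1 TB) €74.30: electronic goods → 3.5% + 1% city = 4.5% → €3.34
Action figure €20.50: children's toys → 5.5% + 2.75% city = 8.25% → €1.69
Webcam €47.34: electronic goods → 3.5% + 1% city = 4.5% → €2.13
Plush bear €10.33: children's toys → 5.5% + 2.75% city = 8.25% → €0.85
Winter coat €265.75: apparel → 3.5% + 0% city = 3.5% → €9.30
Total tax = €3.88 + €3.34 + €1.69 + €2.13 + €0.85 + €9.30 = €21.19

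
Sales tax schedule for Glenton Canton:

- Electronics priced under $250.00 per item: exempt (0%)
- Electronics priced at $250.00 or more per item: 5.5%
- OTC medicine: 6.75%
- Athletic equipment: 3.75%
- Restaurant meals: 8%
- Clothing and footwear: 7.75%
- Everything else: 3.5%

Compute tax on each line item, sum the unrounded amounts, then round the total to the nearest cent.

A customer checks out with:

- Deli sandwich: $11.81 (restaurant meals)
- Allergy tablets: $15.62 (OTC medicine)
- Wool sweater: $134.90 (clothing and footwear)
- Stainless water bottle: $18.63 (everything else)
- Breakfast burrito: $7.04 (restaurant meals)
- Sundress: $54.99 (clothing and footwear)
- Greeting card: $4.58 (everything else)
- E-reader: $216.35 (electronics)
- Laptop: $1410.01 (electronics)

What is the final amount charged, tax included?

$1969.57

Deli sandwich $11.81: restaurant meals → 8% → $0.9448
Allergy tablets $15.62: OTC medicine → 6.75% → $1.05435
Wool sweater $134.90: clothing and footwear → 7.75% → $10.45475
Stainless water bottle $18.63: everything else → 3.5% → $0.65205
Breakfast burrito $7.04: restaurant meals → 8% → $0.5632
Sundress $54.99: clothing and footwear → 7.75% → $4.261725
Greeting card $4.58: everything else → 3.5% → $0.1603
E-reader $216.35: electronics, under $250.00 → 0% → $0.00
Laptop $1410.01: electronics, $250.00 or more → 5.5% → $77.55055
Subtotal = $1873.93; unrounded tax = $95.641725 → $95.64; total due = $1969.57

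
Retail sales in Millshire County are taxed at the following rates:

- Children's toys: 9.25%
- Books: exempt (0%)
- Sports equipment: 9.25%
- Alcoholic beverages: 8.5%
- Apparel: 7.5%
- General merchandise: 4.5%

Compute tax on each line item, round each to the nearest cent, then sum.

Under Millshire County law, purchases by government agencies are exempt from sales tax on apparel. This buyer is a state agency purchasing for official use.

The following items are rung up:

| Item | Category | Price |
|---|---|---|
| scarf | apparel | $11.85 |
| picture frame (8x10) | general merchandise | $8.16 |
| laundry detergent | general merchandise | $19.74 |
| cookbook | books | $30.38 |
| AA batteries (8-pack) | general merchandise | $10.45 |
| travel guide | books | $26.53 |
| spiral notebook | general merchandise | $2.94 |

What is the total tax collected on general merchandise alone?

$1.86

Picture frame (8x10) $8.16: general merchandise → 4.5% → $0.37
Laundry detergent $19.74: general merchandise → 4.5% → $0.89
AA batteries (8-pack) $10.45: general merchandise → 4.5% → $0.47
Spiral notebook $2.94: general merchandise → 4.5% → $0.13
Tax on general merchandise = $0.37 + $0.89 + $0.47 + $0.13 = $1.86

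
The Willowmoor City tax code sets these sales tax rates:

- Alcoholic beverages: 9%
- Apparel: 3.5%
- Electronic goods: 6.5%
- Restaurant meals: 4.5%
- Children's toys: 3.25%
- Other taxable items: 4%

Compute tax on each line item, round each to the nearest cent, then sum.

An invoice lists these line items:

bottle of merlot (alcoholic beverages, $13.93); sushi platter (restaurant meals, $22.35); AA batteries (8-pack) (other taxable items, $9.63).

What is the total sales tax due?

$2.65

Bottle of merlot $13.93: alcoholic beverages → 9% → $1.25
Sushi platter $22.35: restaurant meals → 4.5% → $1.01
AA batteries (8-pack) $9.63: other taxable items → 4% → $0.39
Total tax = $1.25 + $1.01 + $0.39 = $2.65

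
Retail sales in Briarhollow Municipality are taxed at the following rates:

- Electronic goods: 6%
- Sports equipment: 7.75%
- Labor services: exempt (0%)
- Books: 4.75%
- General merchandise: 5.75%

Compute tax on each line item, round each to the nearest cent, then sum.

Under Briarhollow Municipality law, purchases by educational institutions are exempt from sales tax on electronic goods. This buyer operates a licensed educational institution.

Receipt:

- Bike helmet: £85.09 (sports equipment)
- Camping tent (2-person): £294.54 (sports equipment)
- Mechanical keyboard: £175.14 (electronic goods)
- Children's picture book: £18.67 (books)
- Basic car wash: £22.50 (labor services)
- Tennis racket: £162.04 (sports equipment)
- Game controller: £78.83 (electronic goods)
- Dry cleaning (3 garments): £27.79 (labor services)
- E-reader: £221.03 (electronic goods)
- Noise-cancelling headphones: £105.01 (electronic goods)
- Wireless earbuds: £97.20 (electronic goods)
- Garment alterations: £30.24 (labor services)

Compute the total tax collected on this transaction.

£42.87

Bike helmet £85.09: sports equipment → 7.75% → £6.59
Camping tent (2-person) £294.54: sports equipment → 7.75% → £22.83
Mechanical keyboard £175.14: electronic goods, buyer-exempt → 0% → £0.00
Children's picture book £18.67: books → 4.75% → £0.89
Basic car wash £22.50: labor services → 0% → £0.00
Tennis racket £162.04: sports equipment → 7.75% → £12.56
Game controller £78.83: electronic goods, buyer-exempt → 0% → £0.00
Dry cleaning (3 garments) £27.79: labor services → 0% → £0.00
E-reader £221.03: electronic goods, buyer-exempt → 0% → £0.00
Noise-cancelling headphones £105.01: electronic goods, buyer-exempt → 0% → £0.00
Wireless earbuds £97.20: electronic goods, buyer-exempt → 0% → £0.00
Garment alterations £30.24: labor services → 0% → £0.00
Total tax = £6.59 + £22.83 + £0.89 + £12.56 = £42.87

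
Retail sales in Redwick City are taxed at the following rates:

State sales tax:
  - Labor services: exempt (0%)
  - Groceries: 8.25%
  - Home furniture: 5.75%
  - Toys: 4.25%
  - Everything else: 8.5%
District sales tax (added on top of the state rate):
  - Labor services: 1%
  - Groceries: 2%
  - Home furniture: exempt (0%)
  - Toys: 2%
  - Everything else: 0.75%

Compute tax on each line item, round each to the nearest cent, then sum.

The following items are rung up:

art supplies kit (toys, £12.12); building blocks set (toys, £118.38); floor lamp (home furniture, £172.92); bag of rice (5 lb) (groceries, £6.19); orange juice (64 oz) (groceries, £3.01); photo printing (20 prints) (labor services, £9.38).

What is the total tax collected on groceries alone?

Bag of rice (5 lb) £6.19: groceries → 8.25% + 2% district = 10.25% → £0.63
Orange juice (64 oz) £3.01: groceries → 8.25% + 2% district = 10.25% → £0.31
Tax on groceries = £0.63 + £0.31 = £0.94

£0.94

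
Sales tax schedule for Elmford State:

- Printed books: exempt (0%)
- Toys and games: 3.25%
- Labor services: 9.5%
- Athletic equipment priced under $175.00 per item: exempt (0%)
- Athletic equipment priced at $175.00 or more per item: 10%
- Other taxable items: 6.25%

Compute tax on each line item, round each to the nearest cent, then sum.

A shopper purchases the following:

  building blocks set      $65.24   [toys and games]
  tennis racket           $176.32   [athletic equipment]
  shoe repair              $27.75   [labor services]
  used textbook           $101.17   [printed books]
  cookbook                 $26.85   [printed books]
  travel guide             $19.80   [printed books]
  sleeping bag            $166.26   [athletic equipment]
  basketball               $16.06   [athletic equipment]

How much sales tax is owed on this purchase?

Building blocks set $65.24: toys and games → 3.25% → $2.12
Tennis racket $176.32: athletic equipment, $175.00 or more → 10% → $17.63
Shoe repair $27.75: labor services → 9.5% → $2.64
Used textbook $101.17: printed books → 0% → $0.00
Cookbook $26.85: printed books → 0% → $0.00
Travel guide $19.80: printed books → 0% → $0.00
Sleeping bag $166.26: athletic equipment, under $175.00 → 0% → $0.00
Basketball $16.06: athletic equipment, under $175.00 → 0% → $0.00
Total tax = $2.12 + $17.63 + $2.64 = $22.39

$22.39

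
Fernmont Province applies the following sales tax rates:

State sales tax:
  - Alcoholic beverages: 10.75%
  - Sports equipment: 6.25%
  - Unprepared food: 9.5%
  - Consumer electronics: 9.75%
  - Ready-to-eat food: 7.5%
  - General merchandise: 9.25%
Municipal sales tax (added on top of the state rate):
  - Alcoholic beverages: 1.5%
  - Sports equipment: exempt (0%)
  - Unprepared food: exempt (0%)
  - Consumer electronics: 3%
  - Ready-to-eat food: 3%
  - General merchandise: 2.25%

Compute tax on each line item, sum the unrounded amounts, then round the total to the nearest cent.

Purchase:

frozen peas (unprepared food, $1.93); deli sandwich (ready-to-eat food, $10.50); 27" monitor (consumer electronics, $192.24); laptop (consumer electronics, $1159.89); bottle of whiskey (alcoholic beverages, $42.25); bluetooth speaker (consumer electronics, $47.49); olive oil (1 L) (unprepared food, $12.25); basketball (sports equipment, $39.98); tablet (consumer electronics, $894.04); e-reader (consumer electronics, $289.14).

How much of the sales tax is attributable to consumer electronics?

$329.31

27" monitor $192.24: consumer electronics → 9.75% + 3% municipal = 12.75% → $24.5106
Laptop $1159.89: consumer electronics → 9.75% + 3% municipal = 12.75% → $147.885975
Bluetooth speaker $47.49: consumer electronics → 9.75% + 3% municipal = 12.75% → $6.054975
Tablet $894.04: consumer electronics → 9.75% + 3% municipal = 12.75% → $113.9901
E-reader $289.14: consumer electronics → 9.75% + 3% municipal = 12.75% → $36.86535
Tax on consumer electronics: unrounded sum = $329.307 → $329.31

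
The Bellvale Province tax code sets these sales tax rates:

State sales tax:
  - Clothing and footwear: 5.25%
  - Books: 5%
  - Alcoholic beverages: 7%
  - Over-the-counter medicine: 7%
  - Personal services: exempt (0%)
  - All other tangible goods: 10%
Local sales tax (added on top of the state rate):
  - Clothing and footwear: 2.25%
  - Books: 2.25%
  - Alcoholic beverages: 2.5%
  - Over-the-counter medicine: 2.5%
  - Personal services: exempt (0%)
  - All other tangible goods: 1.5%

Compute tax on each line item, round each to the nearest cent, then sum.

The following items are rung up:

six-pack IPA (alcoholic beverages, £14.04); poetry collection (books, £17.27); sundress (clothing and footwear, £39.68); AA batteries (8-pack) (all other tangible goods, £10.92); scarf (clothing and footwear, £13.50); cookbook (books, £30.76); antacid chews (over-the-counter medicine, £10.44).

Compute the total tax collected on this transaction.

Six-pack IPA £14.04: alcoholic beverages → 7% + 2.5% local = 9.5% → £1.33
Poetry collection £17.27: books → 5% + 2.25% local = 7.25% → £1.25
Sundress £39.68: clothing and footwear → 5.25% + 2.25% local = 7.5% → £2.98
AA batteries (8-pack) £10.92: all other tangible goods → 10% + 1.5% local = 11.5% → £1.26
Scarf £13.50: clothing and footwear → 5.25% + 2.25% local = 7.5% → £1.01
Cookbook £30.76: books → 5% + 2.25% local = 7.25% → £2.23
Antacid chews £10.44: over-the-counter medicine → 7% + 2.5% local = 9.5% → £0.99
Total tax = £1.33 + £1.25 + £2.98 + £1.26 + £1.01 + £2.23 + £0.99 = £11.05

£11.05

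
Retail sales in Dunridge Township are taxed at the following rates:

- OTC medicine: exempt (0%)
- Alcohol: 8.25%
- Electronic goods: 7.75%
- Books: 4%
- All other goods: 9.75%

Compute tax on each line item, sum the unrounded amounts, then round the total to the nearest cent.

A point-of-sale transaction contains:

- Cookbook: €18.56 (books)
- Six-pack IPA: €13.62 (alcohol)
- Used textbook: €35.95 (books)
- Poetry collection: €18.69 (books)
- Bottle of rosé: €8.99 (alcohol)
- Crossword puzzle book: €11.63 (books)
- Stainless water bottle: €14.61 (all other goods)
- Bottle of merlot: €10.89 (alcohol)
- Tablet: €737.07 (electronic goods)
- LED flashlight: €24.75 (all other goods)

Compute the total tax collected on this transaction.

€67.12

Cookbook €18.56: books → 4% → €0.7424
Six-pack IPA €13.62: alcohol → 8.25% → €1.12365
Used textbook €35.95: books → 4% → €1.438
Poetry collection €18.69: books → 4% → €0.7476
Bottle of rosé €8.99: alcohol → 8.25% → €0.741675
Crossword puzzle book €11.63: books → 4% → €0.4652
Stainless water bottle €14.61: all other goods → 9.75% → €1.424475
Bottle of merlot €10.89: alcohol → 8.25% → €0.898425
Tablet €737.07: electronic goods → 7.75% → €57.122925
LED flashlight €24.75: all other goods → 9.75% → €2.413125
Unrounded tax sum = €67.117475 → €67.12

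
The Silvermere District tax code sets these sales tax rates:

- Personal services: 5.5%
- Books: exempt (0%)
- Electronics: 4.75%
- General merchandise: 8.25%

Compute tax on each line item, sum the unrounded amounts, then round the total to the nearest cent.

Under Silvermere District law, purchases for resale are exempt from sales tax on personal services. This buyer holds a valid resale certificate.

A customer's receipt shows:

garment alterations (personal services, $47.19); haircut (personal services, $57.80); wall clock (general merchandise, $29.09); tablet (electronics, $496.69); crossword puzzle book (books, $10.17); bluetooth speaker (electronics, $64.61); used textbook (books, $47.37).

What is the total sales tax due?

$29.06

Garment alterations $47.19: personal services, buyer-exempt → 0% → $0.00
Haircut $57.80: personal services, buyer-exempt → 0% → $0.00
Wall clock $29.09: general merchandise → 8.25% → $2.399925
Tablet $496.69: electronics → 4.75% → $23.592775
Crossword puzzle book $10.17: books → 0% → $0.00
Bluetooth speaker $64.61: electronics → 4.75% → $3.068975
Used textbook $47.37: books → 0% → $0.00
Unrounded tax sum = $29.061675 → $29.06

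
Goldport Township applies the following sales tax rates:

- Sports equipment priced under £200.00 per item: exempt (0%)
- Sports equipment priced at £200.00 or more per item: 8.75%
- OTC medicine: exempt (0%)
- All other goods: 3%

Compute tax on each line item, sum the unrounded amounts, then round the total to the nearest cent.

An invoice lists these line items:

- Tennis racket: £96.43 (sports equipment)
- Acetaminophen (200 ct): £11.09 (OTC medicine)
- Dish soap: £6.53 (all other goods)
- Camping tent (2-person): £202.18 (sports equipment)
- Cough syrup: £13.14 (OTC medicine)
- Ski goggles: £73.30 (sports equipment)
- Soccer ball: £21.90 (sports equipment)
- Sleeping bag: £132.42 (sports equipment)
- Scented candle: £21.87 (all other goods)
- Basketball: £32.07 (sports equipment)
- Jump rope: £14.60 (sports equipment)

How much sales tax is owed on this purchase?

£18.54

Tennis racket £96.43: sports equipment, under £200.00 → 0% → £0.00
Acetaminophen (200 ct) £11.09: OTC medicine → 0% → £0.00
Dish soap £6.53: all other goods → 3% → £0.1959
Camping tent (2-person) £202.18: sports equipment, £200.00 or more → 8.75% → £17.69075
Cough syrup £13.14: OTC medicine → 0% → £0.00
Ski goggles £73.30: sports equipment, under £200.00 → 0% → £0.00
Soccer ball £21.90: sports equipment, under £200.00 → 0% → £0.00
Sleeping bag £132.42: sports equipment, under £200.00 → 0% → £0.00
Scented candle £21.87: all other goods → 3% → £0.6561
Basketball £32.07: sports equipment, under £200.00 → 0% → £0.00
Jump rope £14.60: sports equipment, under £200.00 → 0% → £0.00
Unrounded tax sum = £18.54275 → £18.54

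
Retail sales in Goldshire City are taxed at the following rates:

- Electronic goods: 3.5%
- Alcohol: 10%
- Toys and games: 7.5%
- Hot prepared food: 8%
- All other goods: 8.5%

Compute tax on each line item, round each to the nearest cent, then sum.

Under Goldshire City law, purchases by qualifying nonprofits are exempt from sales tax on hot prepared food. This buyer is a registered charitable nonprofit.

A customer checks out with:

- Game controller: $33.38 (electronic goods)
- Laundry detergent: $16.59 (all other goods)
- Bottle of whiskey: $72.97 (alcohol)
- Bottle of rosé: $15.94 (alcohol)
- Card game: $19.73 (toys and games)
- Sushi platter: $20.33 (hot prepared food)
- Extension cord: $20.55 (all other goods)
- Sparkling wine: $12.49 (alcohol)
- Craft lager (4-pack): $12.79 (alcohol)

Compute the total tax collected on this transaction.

Game controller $33.38: electronic goods → 3.5% → $1.17
Laundry detergent $16.59: all other goods → 8.5% → $1.41
Bottle of whiskey $72.97: alcohol → 10% → $7.30
Bottle of rosé $15.94: alcohol → 10% → $1.59
Card game $19.73: toys and games → 7.5% → $1.48
Sushi platter $20.33: hot prepared food, buyer-exempt → 0% → $0.00
Extension cord $20.55: all other goods → 8.5% → $1.75
Sparkling wine $12.49: alcohol → 10% → $1.25
Craft lager (4-pack) $12.79: alcohol → 10% → $1.28
Total tax = $1.17 + $1.41 + $7.30 + $1.59 + $1.48 + $1.75 + $1.25 + $1.28 = $17.23

$17.23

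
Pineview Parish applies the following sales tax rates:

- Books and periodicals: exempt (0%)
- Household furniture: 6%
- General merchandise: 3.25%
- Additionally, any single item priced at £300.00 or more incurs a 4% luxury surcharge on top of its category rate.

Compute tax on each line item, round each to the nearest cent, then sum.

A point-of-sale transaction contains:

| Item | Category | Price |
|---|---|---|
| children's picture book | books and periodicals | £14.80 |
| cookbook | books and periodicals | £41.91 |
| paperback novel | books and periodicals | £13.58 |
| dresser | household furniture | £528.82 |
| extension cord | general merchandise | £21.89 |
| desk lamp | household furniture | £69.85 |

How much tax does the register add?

£57.78

Children's picture book £14.80: books and periodicals → 0% → £0.00
Cookbook £41.91: books and periodicals → 0% → £0.00
Paperback novel £13.58: books and periodicals → 0% → £0.00
Dresser £528.82: household furniture → 6% + 4% surcharge = 10% → £52.88
Extension cord £21.89: general merchandise → 3.25% → £0.71
Desk lamp £69.85: household furniture → 6% → £4.19
Total tax = £52.88 + £0.71 + £4.19 = £57.78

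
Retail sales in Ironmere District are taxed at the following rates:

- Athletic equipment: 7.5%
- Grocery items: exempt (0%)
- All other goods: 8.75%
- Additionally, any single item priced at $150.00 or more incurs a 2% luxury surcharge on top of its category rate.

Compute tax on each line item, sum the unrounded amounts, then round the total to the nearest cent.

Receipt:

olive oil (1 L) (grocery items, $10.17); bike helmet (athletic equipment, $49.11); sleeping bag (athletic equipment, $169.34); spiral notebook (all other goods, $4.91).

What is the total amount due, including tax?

Olive oil (1 L) $10.17: grocery items → 0% → $0.00
Bike helmet $49.11: athletic equipment → 7.5% → $3.68325
Sleeping bag $169.34: athletic equipment → 7.5% + 2% surcharge = 9.5% → $16.0873
Spiral notebook $4.91: all other goods → 8.75% → $0.429625
Subtotal = $233.53; unrounded tax = $20.200175 → $20.20; total due = $253.73

$253.73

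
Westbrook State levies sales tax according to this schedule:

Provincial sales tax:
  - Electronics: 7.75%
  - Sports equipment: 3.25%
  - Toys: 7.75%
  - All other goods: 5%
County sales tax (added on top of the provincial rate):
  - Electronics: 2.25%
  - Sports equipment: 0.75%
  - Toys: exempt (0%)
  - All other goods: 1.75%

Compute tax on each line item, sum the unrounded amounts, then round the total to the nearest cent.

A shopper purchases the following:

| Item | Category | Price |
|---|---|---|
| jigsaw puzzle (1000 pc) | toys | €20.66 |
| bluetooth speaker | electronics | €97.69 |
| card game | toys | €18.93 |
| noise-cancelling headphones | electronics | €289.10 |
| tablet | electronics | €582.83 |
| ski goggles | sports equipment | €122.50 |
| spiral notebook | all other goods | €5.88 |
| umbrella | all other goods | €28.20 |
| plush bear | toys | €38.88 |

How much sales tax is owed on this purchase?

€110.24

Jigsaw puzzle (1000 pc) €20.66: toys → 7.75% + 0% county = 7.75% → €1.60115
Bluetooth speaker €97.69: electronics → 7.75% + 2.25% county = 10% → €9.769
Card game €18.93: toys → 7.75% + 0% county = 7.75% → €1.467075
Noise-cancelling headphones €289.10: electronics → 7.75% + 2.25% county = 10% → €28.91
Tablet €582.83: electronics → 7.75% + 2.25% county = 10% → €58.283
Ski goggles €122.50: sports equipment → 3.25% + 0.75% county = 4% → €4.90
Spiral notebook €5.88: all other goods → 5% + 1.75% county = 6.75% → €0.3969
Umbrella €28.20: all other goods → 5% + 1.75% county = 6.75% → €1.9035
Plush bear €38.88: toys → 7.75% + 0% county = 7.75% → €3.0132
Unrounded tax sum = €110.243825 → €110.24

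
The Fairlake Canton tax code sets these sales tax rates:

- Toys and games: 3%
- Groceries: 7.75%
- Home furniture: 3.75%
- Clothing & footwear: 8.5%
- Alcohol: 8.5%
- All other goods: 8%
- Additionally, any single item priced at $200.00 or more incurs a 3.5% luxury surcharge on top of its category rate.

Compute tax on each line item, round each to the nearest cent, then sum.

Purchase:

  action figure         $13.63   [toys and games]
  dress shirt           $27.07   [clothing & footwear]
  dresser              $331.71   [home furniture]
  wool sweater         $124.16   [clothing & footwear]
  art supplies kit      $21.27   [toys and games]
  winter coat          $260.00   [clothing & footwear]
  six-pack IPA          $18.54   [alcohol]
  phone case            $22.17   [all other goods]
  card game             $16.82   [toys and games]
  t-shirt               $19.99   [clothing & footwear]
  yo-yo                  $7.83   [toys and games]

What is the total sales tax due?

Action figure $13.63: toys and games → 3% → $0.41
Dress shirt $27.07: clothing & footwear → 8.5% → $2.30
Dresser $331.71: home furniture → 3.75% + 3.5% surcharge = 7.25% → $24.05
Wool sweater $124.16: clothing & footwear → 8.5% → $10.55
Art supplies kit $21.27: toys and games → 3% → $0.64
Winter coat $260.00: clothing & footwear → 8.5% + 3.5% surcharge = 12% → $31.20
Six-pack IPA $18.54: alcohol → 8.5% → $1.58
Phone case $22.17: all other goods → 8% → $1.77
Card game $16.82: toys and games → 3% → $0.50
T-shirt $19.99: clothing & footwear → 8.5% → $1.70
Yo-yo $7.83: toys and games → 3% → $0.23
Total tax = $0.41 + $2.30 + $24.05 + $10.55 + $0.64 + $31.20 + $1.58 + $1.77 + $0.50 + $1.70 + $0.23 = $74.93

$74.93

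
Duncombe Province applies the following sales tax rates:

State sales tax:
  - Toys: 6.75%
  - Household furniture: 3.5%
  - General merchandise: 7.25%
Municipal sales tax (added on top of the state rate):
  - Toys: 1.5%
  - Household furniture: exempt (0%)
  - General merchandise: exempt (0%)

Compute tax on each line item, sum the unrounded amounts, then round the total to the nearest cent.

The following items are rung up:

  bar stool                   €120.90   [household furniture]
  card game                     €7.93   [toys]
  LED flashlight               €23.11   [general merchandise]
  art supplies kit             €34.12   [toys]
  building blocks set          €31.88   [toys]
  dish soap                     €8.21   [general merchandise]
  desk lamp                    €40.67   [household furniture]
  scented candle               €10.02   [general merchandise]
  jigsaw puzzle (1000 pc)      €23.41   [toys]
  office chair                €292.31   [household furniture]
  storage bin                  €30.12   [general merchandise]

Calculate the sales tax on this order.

Bar stool €120.90: household furniture → 3.5% + 0% municipal = 3.5% → €4.2315
Card game €7.93: toys → 6.75% + 1.5% municipal = 8.25% → €0.654225
LED flashlight €23.11: general merchandise → 7.25% + 0% municipal = 7.25% → €1.675475
Art supplies kit €34.12: toys → 6.75% + 1.5% municipal = 8.25% → €2.8149
Building blocks set €31.88: toys → 6.75% + 1.5% municipal = 8.25% → €2.6301
Dish soap €8.21: general merchandise → 7.25% + 0% municipal = 7.25% → €0.595225
Desk lamp €40.67: household furniture → 3.5% + 0% municipal = 3.5% → €1.42345
Scented candle €10.02: general merchandise → 7.25% + 0% municipal = 7.25% → €0.72645
Jigsaw puzzle (1000 pc) €23.41: toys → 6.75% + 1.5% municipal = 8.25% → €1.931325
Office chair €292.31: household furniture → 3.5% + 0% municipal = 3.5% → €10.23085
Storage bin €30.12: general merchandise → 7.25% + 0% municipal = 7.25% → €2.1837
Unrounded tax sum = €29.0972 → €29.10

€29.10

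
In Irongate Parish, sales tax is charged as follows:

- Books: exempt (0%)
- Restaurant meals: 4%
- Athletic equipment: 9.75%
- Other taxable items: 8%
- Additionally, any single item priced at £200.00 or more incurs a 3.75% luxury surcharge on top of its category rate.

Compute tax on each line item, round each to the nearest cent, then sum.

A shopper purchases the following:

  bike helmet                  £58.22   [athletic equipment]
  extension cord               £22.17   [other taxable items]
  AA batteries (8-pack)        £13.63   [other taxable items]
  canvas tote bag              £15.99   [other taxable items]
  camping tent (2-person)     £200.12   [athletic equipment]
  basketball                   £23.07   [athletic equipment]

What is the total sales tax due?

Bike helmet £58.22: athletic equipment → 9.75% → £5.68
Extension cord £22.17: other taxable items → 8% → £1.77
AA batteries (8-pack) £13.63: other taxable items → 8% → £1.09
Canvas tote bag £15.99: other taxable items → 8% → £1.28
Camping tent (2-person) £200.12: athletic equipment → 9.75% + 3.75% surcharge = 13.5% → £27.02
Basketball £23.07: athletic equipment → 9.75% → £2.25
Total tax = £5.68 + £1.77 + £1.09 + £1.28 + £27.02 + £2.25 = £39.09

£39.09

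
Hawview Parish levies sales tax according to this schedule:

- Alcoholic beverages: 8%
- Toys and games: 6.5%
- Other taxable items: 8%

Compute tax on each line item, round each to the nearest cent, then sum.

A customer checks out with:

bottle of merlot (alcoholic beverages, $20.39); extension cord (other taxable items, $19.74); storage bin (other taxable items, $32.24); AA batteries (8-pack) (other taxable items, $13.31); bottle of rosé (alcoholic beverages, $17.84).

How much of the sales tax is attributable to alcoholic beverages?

$3.06

Bottle of merlot $20.39: alcoholic beverages → 8% → $1.63
Bottle of rosé $17.84: alcoholic beverages → 8% → $1.43
Tax on alcoholic beverages = $1.63 + $1.43 = $3.06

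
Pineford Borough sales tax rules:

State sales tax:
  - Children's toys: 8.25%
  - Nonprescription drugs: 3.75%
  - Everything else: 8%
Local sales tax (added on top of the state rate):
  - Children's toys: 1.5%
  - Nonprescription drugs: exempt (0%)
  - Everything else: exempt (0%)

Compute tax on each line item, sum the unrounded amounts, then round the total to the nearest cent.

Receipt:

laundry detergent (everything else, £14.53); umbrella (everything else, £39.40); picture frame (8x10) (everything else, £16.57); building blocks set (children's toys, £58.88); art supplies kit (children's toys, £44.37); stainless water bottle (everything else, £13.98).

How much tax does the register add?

£16.83

Laundry detergent £14.53: everything else → 8% + 0% local = 8% → £1.1624
Umbrella £39.40: everything else → 8% + 0% local = 8% → £3.152
Picture frame (8x10) £16.57: everything else → 8% + 0% local = 8% → £1.3256
Building blocks set £58.88: children's toys → 8.25% + 1.5% local = 9.75% → £5.7408
Art supplies kit £44.37: children's toys → 8.25% + 1.5% local = 9.75% → £4.326075
Stainless water bottle £13.98: everything else → 8% + 0% local = 8% → £1.1184
Unrounded tax sum = £16.825275 → £16.83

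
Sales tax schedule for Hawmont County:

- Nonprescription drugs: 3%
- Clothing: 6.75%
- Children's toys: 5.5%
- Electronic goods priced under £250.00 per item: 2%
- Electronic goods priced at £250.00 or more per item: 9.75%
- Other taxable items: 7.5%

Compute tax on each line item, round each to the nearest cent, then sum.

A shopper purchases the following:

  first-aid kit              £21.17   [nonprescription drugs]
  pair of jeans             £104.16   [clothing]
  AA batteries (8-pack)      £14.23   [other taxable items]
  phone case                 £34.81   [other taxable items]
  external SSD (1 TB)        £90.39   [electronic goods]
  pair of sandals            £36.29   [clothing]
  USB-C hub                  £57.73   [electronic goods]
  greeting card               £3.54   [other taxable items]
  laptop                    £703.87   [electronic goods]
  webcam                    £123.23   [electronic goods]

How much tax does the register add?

First-aid kit £21.17: nonprescription drugs → 3% → £0.64
Pair of jeans £104.16: clothing → 6.75% → £7.03
AA batteries (8-pack) £14.23: other taxable items → 7.5% → £1.07
Phone case £34.81: other taxable items → 7.5% → £2.61
External SSD (1 TB) £90.39: electronic goods, under £250.00 → 2% → £1.81
Pair of sandals £36.29: clothing → 6.75% → £2.45
USB-C hub £57.73: electronic goods, under £250.00 → 2% → £1.15
Greeting card £3.54: other taxable items → 7.5% → £0.27
Laptop £703.87: electronic goods, £250.00 or more → 9.75% → £68.63
Webcam £123.23: electronic goods, under £250.00 → 2% → £2.46
Total tax = £0.64 + £7.03 + £1.07 + £2.61 + £1.81 + £2.45 + £1.15 + £0.27 + £68.63 + £2.46 = £88.12

£88.12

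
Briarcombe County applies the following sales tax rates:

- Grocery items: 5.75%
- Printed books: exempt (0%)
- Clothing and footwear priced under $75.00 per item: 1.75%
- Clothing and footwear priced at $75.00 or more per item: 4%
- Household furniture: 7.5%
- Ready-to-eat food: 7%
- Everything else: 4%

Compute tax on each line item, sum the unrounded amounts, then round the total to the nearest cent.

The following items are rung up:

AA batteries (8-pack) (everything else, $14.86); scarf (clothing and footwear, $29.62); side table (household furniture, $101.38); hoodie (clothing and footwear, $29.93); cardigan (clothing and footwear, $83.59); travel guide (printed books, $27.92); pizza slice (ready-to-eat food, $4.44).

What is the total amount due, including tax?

$304.63

AA batteries (8-pack) $14.86: everything else → 4% → $0.5944
Scarf $29.62: clothing and footwear, under $75.00 → 1.75% → $0.51835
Side table $101.38: household furniture → 7.5% → $7.6035
Hoodie $29.93: clothing and footwear, under $75.00 → 1.75% → $0.523775
Cardigan $83.59: clothing and footwear, $75.00 or more → 4% → $3.3436
Travel guide $27.92: printed books → 0% → $0.00
Pizza slice $4.44: ready-to-eat food → 7% → $0.3108
Subtotal = $291.74; unrounded tax = $12.894425 → $12.89; total due = $304.63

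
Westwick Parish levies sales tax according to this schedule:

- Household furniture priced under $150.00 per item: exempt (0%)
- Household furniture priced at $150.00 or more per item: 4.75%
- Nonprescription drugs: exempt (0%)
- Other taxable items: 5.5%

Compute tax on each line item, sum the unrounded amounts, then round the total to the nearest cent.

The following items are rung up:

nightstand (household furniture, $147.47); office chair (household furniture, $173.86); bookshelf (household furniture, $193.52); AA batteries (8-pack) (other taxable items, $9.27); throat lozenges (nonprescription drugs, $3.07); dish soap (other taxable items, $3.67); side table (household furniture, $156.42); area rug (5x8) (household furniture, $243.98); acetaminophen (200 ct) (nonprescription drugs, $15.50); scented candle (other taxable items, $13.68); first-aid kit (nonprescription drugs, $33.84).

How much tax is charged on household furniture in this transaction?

$36.47

Nightstand $147.47: household furniture, under $150.00 → 0% → $0.00
Office chair $173.86: household furniture, $150.00 or more → 4.75% → $8.25835
Bookshelf $193.52: household furniture, $150.00 or more → 4.75% → $9.1922
Side table $156.42: household furniture, $150.00 or more → 4.75% → $7.42995
Area rug (5x8) $243.98: household furniture, $150.00 or more → 4.75% → $11.58905
Tax on household furniture: unrounded sum = $36.46955 → $36.47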